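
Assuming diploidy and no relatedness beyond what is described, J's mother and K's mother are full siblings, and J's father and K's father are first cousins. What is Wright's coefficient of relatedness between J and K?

Independent pedigree routes through distinct common ancestors add.
J and K are related in two ways: first cousins through their mothers (r = 1/8) and second cousins through their fathers (r = 1/32).
r = 1/8 + 1/32 = 0.15625.

0.15625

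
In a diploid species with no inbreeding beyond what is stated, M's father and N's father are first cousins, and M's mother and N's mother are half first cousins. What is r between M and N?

0.046875

Independent pedigree routes through distinct common ancestors add.
M and N are related in two ways: second cousins through their fathers (r = 1/32) and half second cousins through their mothers (r = 1/64).
r = 1/32 + 1/64 = 0.046875.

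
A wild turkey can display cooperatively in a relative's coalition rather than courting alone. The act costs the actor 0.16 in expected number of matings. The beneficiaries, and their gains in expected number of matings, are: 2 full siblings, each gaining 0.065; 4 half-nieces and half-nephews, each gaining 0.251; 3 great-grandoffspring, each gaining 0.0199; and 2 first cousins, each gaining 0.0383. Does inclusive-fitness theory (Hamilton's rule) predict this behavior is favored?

Hamilton's rule: the trait is favored when the sum of r·B over every recipient exceeds the actor's cost C.
r to a full sibling = 0.5 (full sibs share both parents — two paths of length 2: r = 2·(1/2)^2 = 1/2).
r to a half-niece or half-nephew = 1/8 (half-aunt/uncle↔niece/nephew: one path of length 3: r = (1/2)^3 = 1/8).
r to a great-grandoffspring = 1/8 (three parent–offspring links: r = (1/2)^3 = 1/8).
r to a first cousin = 0.125 (first cousins share one grandparent pair — two paths of length 4: r = 2·(1/2)^4 = 1/8).
Summing one r·B term per recipient: 2·0.5·0.065 + 4·0.125·0.251 + 3·0.125·0.0199 + 2·0.125·0.0383 = 0.2075375.
0.2075375 > 0.16: the indirect benefit exceeds the cost.

Yes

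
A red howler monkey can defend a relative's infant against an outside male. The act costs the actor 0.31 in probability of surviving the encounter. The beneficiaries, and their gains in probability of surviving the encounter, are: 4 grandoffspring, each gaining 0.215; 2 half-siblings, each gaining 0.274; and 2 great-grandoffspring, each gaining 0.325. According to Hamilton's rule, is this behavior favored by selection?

Hamilton's rule: the trait is favored when the sum of r·B over every recipient exceeds the actor's cost C.
r to a grandoffspring = 0.25 (two parent–offspring links: r = (1/2)^2 = 1/4).
r to a half-sibling = 1/4 (half-sibs share one parent — one path of length 2: r = (1/2)^2 = 1/4).
r to a great-grandoffspring = 0.125 (three parent–offspring links: r = (1/2)^3 = 1/8).
Summing one r·B term per recipient: 4·0.25·0.215 + 2·0.25·0.274 + 2·0.125·0.325 = 0.43325.
0.43325 > 0.31: the indirect benefit exceeds the cost.

Yes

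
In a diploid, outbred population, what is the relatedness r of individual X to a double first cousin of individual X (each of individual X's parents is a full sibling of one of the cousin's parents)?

Each parent–offspring link contributes a factor of 1/2, and independent paths through distinct common ancestors add.
Double first cousins share both grandparent pairs — four paths of length 4: r = 4·(1/2)^4 = 1/4.

0.25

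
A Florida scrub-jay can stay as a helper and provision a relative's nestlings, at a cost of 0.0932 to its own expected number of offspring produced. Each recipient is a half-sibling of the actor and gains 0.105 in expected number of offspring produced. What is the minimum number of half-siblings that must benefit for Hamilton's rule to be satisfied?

r to a half-sibling = 0.25 (half-sibs share one parent — one path of length 2: r = (1/2)^2 = 1/4).
Hamilton's rule: n·r·B > C  ⇒  n > C/(r·B) = 0.0932/(0.25·0.105) = 3.55.
The smallest integer exceeding 3.55 is 4.

4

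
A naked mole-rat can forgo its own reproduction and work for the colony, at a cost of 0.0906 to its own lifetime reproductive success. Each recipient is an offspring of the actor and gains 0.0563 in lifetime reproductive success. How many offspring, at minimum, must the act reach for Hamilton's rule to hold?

4

r to an offspring = 1/2 (one parent–offspring link: r = (1/2)^1 = 1/2).
Hamilton's rule: n·r·B > C  ⇒  n > C/(r·B) = 0.0906/(0.5·0.0563) = 3.218.
The smallest integer exceeding 3.218 is 4.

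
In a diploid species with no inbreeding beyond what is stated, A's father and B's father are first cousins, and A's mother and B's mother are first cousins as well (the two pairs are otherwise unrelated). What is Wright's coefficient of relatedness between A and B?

Independent pedigree routes through distinct common ancestors add.
A and B are related in two ways: second cousins through their fathers (r = 1/32) and second cousins through their mothers (r = 1/32).
r = 1/32 + 1/32 = 1/16 = 0.0625.

0.0625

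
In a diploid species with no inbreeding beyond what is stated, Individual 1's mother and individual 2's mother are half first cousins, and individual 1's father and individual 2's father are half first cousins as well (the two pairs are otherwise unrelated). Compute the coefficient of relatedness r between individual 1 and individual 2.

With two independent routes of shared ancestry, r is the sum of the two contributions.
Individual 1 and individual 2 are related in two ways: half second cousins through their mothers (r = 1/64) and half second cousins through their fathers (r = 1/64).
r = 1/64 + 1/64 = 1/32 = 0.03125.

0.03125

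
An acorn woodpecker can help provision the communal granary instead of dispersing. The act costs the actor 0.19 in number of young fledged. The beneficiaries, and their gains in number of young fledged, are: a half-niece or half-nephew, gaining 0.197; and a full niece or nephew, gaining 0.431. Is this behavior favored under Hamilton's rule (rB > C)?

Hamilton's rule: the trait is favored when the sum of r·B over every recipient exceeds the actor's cost C.
r to a half-niece or half-nephew = 1/8 (half-aunt/uncle↔niece/nephew: one path of length 3: r = (1/2)^3 = 1/8).
r to a full niece or nephew = 0.25 (full aunt/uncle↔niece/nephew: two paths of length 3 through the shared grandparent pair: r = 2·(1/2)^3 = 1/4).
Summing one r·B term per recipient: 1·0.125·0.197 + 1·0.25·0.431 = 0.132375.
0.132375 < 0.19: the indirect benefit is less than the cost.

No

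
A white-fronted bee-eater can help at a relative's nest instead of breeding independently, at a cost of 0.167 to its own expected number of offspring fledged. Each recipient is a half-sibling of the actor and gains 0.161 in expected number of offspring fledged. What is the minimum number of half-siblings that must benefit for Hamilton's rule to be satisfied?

r to a half-sibling = 0.25 (half-sibs share one parent — one path of length 2: r = (1/2)^2 = 1/4).
Hamilton's rule: n·r·B > C  ⇒  n > C/(r·B) = 0.167/(0.25·0.161) = 4.149.
The smallest integer exceeding 4.149 is 5.

5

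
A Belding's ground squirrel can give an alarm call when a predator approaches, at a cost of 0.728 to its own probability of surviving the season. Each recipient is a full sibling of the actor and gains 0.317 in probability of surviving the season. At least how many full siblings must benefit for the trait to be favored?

5

r to a full sibling = 1/2 (full sibs share both parents — two paths of length 2: r = 2·(1/2)^2 = 1/2).
Hamilton's rule: n·r·B > C  ⇒  n > C/(r·B) = 0.728/(0.5·0.317) = 4.593.
The smallest integer exceeding 4.593 is 5.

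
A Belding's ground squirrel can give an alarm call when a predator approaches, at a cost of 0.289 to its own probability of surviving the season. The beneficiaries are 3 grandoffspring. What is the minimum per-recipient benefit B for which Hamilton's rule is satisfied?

r to a grandoffspring = 1/4 (two parent–offspring links: r = (1/2)^2 = 1/4).
Hamilton's rule with n recipients of equal r: n·r·B > C, so B > C/(n·r) = 0.289/(3·0.25) = 0.3853.

0.3853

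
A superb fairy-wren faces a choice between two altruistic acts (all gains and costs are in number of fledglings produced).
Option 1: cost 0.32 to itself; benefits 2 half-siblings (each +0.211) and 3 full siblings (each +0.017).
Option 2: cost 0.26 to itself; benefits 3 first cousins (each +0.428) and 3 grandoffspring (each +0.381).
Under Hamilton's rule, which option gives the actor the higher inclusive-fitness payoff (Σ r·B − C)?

Option 1: r to a half-sibling = 0.25.
Option 1: r to a full sibling = 0.5.
Option 1: Σ r·B − C = (2·0.25·0.211 + 3·0.5·0.017) − 0.32 = -0.189.
Option 2: r to a first cousin = 0.125.
Option 2: r to a grandoffspring = 0.25.
Option 2: Σ r·B − C = (3·0.125·0.428 + 3·0.25·0.381) − 0.26 = 0.18625.
Option 2 has the higher net inclusive-fitness payoff.

Option 2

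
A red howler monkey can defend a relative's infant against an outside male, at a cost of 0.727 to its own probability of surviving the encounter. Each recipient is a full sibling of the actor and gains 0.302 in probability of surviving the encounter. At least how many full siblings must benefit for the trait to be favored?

r to a full sibling = 1/2 (full sibs share both parents — two paths of length 2: r = 2·(1/2)^2 = 1/2).
Hamilton's rule: n·r·B > C  ⇒  n > C/(r·B) = 0.727/(0.5·0.302) = 4.815.
The smallest integer exceeding 4.815 is 5.

5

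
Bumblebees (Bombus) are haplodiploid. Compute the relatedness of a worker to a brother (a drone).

0.25

Her haploid brother carries none of their father's genes and a random half of their mother's genome; that half matches the maternal half of her own genome with probability 1/2: r = 1/2 · 1/2 = 1/4.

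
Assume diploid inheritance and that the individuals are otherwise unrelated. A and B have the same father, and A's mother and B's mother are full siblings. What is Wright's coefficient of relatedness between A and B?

0.375

Wright's path rule: contributions from independent ancestry routes add.
A and B are related in two ways: half-sibs through their shared father (r = 1/4) and first cousins through their mothers (r = 1/8).
r = 1/4 + 1/8 = 3/8 = 0.375.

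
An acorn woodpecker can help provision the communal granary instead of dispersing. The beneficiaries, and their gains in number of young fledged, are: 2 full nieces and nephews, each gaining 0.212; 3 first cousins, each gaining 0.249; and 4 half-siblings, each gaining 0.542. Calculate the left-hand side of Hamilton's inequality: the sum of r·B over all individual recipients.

r to a full niece or nephew = 1/4 (full aunt/uncle↔niece/nephew: two paths of length 3 through the shared grandparent pair: r = 2·(1/2)^3 = 1/4).
r to a first cousin = 1/8 (first cousins share one grandparent pair — two paths of length 4: r = 2·(1/2)^4 = 1/8).
r to a half-sibling = 0.25 (half-sibs share one parent — one path of length 2: r = (1/2)^2 = 1/4).
Summing one r·B term per recipient: 2·0.25·0.212 + 3·0.125·0.249 + 4·0.25·0.542 = 0.741375.

0.741375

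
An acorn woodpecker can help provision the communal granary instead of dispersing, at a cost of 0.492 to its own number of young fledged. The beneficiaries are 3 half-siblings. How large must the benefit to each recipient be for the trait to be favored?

0.656

r to a half-sibling = 1/4 (half-sibs share one parent — one path of length 2: r = (1/2)^2 = 1/4).
Hamilton's rule with n recipients of equal r: n·r·B > C, so B > C/(n·r) = 0.492/(3·0.25) = 0.656.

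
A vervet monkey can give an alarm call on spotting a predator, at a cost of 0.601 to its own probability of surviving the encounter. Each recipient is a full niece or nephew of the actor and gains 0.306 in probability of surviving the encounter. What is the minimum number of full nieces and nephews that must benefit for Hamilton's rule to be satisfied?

8

r to a full niece or nephew = 1/4 (full aunt/uncle↔niece/nephew: two paths of length 3 through the shared grandparent pair: r = 2·(1/2)^3 = 1/4).
Hamilton's rule: n·r·B > C  ⇒  n > C/(r·B) = 0.601/(0.25·0.306) = 7.856.
The smallest integer exceeding 7.856 is 8.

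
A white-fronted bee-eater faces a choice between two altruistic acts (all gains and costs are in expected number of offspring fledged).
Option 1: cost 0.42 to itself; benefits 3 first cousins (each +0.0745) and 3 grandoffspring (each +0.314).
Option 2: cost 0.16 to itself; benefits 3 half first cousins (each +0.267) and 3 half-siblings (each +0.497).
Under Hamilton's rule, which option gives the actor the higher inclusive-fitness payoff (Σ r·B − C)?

Option 1: r to a first cousin = 0.125.
Option 1: r to a grandoffspring = 0.25.
Option 1: Σ r·B − C = (3·0.125·0.0745 + 3·0.25·0.314) − 0.42 = -0.1565625.
Option 2: r to a half first cousin = 0.0625.
Option 2: r to a half-sibling = 0.25.
Option 2: Σ r·B − C = (3·0.0625·0.267 + 3·0.25·0.497) − 0.16 = 0.2628125.
Option 2 has the higher net inclusive-fitness payoff.

Option 2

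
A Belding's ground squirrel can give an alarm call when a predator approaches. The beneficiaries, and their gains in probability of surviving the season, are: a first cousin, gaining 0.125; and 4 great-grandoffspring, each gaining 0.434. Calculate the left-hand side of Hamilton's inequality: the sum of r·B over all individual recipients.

r to a first cousin = 0.125 (first cousins share one grandparent pair — two paths of length 4: r = 2·(1/2)^4 = 1/8).
r to a great-grandoffspring = 1/8 (three parent–offspring links: r = (1/2)^3 = 1/8).
Summing one r·B term per recipient: 1·0.125·0.125 + 4·0.125·0.434 = 0.232625.

0.232625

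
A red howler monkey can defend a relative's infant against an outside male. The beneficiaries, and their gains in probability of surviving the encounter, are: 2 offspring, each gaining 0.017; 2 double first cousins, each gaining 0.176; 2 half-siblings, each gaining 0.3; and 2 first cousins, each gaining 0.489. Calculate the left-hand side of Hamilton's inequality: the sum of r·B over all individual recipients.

0.37725

r to an offspring = 0.5 (one parent–offspring link: r = (1/2)^1 = 1/2).
r to a double first cousin = 1/4 (double first cousins share both grandparent pairs — four paths of length 4: r = 4·(1/2)^4 = 1/4).
r to a half-sibling = 1/4 (half-sibs share one parent — one path of length 2: r = (1/2)^2 = 1/4).
r to a first cousin = 0.125 (first cousins share one grandparent pair — two paths of length 4: r = 2·(1/2)^4 = 1/8).
Summing one r·B term per recipient: 2·0.5·0.017 + 2·0.25·0.176 + 2·0.25·0.3 + 2·0.125·0.489 = 0.37725.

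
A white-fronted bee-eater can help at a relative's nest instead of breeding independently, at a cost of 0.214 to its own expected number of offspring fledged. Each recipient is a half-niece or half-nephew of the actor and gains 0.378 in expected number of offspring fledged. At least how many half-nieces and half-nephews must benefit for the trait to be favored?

r to a half-niece or half-nephew = 0.125 (half-aunt/uncle↔niece/nephew: one path of length 3: r = (1/2)^3 = 1/8).
Hamilton's rule: n·r·B > C  ⇒  n > C/(r·B) = 0.214/(0.125·0.378) = 4.529.
The smallest integer exceeding 4.529 is 5.

5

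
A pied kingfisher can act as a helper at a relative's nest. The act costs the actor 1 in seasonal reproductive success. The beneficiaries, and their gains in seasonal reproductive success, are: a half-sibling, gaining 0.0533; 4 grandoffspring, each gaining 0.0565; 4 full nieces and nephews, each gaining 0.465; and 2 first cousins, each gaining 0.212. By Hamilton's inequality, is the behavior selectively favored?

No

Hamilton's rule: the trait is favored when the sum of r·B over every recipient exceeds the actor's cost C.
r to a half-sibling = 0.25 (half-sibs share one parent — one path of length 2: r = (1/2)^2 = 1/4).
r to a grandoffspring = 1/4 (two parent–offspring links: r = (1/2)^2 = 1/4).
r to a full niece or nephew = 1/4 (full aunt/uncle↔niece/nephew: two paths of length 3 through the shared grandparent pair: r = 2·(1/2)^3 = 1/4).
r to a first cousin = 0.125 (first cousins share one grandparent pair — two paths of length 4: r = 2·(1/2)^4 = 1/8).
Summing one r·B term per recipient: 1·0.25·0.0533 + 4·0.25·0.0565 + 4·0.25·0.465 + 2·0.125·0.212 = 0.587825.
0.587825 < 1: the indirect benefit is less than the cost.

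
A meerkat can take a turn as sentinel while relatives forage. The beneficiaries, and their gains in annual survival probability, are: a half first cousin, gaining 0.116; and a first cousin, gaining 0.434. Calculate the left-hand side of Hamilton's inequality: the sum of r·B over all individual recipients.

r to a half first cousin = 0.0625 (half first cousins share one grandparent — one path of length 4: r = (1/2)^4 = 1/16).
r to a first cousin = 1/8 (first cousins share one grandparent pair — two paths of length 4: r = 2·(1/2)^4 = 1/8).
Summing one r·B term per recipient: 1·0.0625·0.116 + 1·0.125·0.434 = 0.0615.

0.0615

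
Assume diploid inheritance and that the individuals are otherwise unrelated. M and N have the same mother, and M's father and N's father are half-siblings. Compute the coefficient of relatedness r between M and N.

0.3125

Relatedness sums over independent paths through distinct common ancestors.
M and N are related in two ways: half-sibs through their shared mother (r = 1/4) and half first cousins through their fathers (r = 1/16).
r = 1/4 + 1/16 = 0.3125.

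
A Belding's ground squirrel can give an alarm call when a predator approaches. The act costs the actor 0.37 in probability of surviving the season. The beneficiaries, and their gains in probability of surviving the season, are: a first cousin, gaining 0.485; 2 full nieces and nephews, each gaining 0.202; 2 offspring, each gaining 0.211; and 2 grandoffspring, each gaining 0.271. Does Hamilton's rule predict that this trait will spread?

Hamilton's rule: the trait is favored when the sum of r·B over every recipient exceeds the actor's cost C.
r to a first cousin = 0.125 (first cousins share one grandparent pair — two paths of length 4: r = 2·(1/2)^4 = 1/8).
r to a full niece or nephew = 0.25 (full aunt/uncle↔niece/nephew: two paths of length 3 through the shared grandparent pair: r = 2·(1/2)^3 = 1/4).
r to an offspring = 0.5 (one parent–offspring link: r = (1/2)^1 = 1/2).
r to a grandoffspring = 1/4 (two parent–offspring links: r = (1/2)^2 = 1/4).
Summing one r·B term per recipient: 1·0.125·0.485 + 2·0.25·0.202 + 2·0.5·0.211 + 2·0.25·0.271 = 0.508125.
0.508125 > 0.37: the indirect benefit exceeds the cost.

Yes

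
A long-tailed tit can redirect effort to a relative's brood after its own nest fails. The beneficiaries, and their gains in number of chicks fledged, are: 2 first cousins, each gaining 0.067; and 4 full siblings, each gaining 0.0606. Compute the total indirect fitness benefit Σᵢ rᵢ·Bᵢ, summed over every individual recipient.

0.13795

r to a first cousin = 0.125 (first cousins share one grandparent pair — two paths of length 4: r = 2·(1/2)^4 = 1/8).
r to a full sibling = 0.5 (full sibs share both parents — two paths of length 2: r = 2·(1/2)^2 = 1/2).
Summing one r·B term per recipient: 2·0.125·0.067 + 4·0.5·0.0606 = 0.13795.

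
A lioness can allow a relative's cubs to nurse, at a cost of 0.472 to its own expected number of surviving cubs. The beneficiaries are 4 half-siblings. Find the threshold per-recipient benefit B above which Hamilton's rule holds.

r to a half-sibling = 0.25 (half-sibs share one parent — one path of length 2: r = (1/2)^2 = 1/4).
Hamilton's rule with n recipients of equal r: n·r·B > C, so B > C/(n·r) = 0.472/(4·0.25) = 0.472.

0.472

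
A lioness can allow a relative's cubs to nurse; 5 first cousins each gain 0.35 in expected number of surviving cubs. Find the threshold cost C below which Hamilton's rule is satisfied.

r to a first cousin = 1/8 (first cousins share one grandparent pair — two paths of length 4: r = 2·(1/2)^4 = 1/8).
Hamilton's rule: n·r·B > C, so the trait is favored while C < n·r·B = 5·0.125·0.35 = 0.21875.

0.21875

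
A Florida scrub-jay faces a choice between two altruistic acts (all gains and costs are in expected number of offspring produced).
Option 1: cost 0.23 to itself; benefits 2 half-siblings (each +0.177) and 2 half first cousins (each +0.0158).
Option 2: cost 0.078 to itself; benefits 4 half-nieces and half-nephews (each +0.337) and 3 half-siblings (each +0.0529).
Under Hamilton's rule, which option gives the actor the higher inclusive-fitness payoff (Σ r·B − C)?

Option 1: r to a half-sibling = 0.25.
Option 1: r to a half first cousin = 0.0625.
Option 1: Σ r·B − C = (2·0.25·0.177 + 2·0.0625·0.0158) − 0.23 = -0.139525.
Option 2: r to a half-niece or half-nephew = 0.125.
Option 2: r to a half-sibling = 0.25.
Option 2: Σ r·B − C = (4·0.125·0.337 + 3·0.25·0.0529) − 0.078 = 0.130175.
Option 2 has the higher net inclusive-fitness payoff.

Option 2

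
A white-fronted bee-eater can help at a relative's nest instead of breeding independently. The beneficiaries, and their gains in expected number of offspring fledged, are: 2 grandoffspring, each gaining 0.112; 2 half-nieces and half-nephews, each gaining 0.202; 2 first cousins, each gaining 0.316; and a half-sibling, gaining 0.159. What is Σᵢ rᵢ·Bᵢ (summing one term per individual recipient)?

0.22525

r to a grandoffspring = 0.25 (two parent–offspring links: r = (1/2)^2 = 1/4).
r to a half-niece or half-nephew = 0.125 (half-aunt/uncle↔niece/nephew: one path of length 3: r = (1/2)^3 = 1/8).
r to a first cousin = 0.125 (first cousins share one grandparent pair — two paths of length 4: r = 2·(1/2)^4 = 1/8).
r to a half-sibling = 1/4 (half-sibs share one parent — one path of length 2: r = (1/2)^2 = 1/4).
Summing one r·B term per recipient: 2·0.25·0.112 + 2·0.125·0.202 + 2·0.125·0.316 + 1·0.25·0.159 = 0.22525.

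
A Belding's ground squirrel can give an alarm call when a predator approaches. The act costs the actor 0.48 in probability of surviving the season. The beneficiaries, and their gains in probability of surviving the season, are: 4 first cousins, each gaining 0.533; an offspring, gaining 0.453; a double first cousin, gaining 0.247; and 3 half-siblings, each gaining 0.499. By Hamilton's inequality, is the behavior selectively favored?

Hamilton's rule: the trait is favored when the sum of r·B over every recipient exceeds the actor's cost C.
r to a first cousin = 0.125 (first cousins share one grandparent pair — two paths of length 4: r = 2·(1/2)^4 = 1/8).
r to an offspring = 1/2 (one parent–offspring link: r = (1/2)^1 = 1/2).
r to a double first cousin = 1/4 (double first cousins share both grandparent pairs — four paths of length 4: r = 4·(1/2)^4 = 1/4).
r to a half-sibling = 1/4 (half-sibs share one parent — one path of length 2: r = (1/2)^2 = 1/4).
Summing one r·B term per recipient: 4·0.125·0.533 + 1·0.5·0.453 + 1·0.25·0.247 + 3·0.25·0.499 = 0.929.
0.929 > 0.48: the indirect benefit exceeds the cost.

Yes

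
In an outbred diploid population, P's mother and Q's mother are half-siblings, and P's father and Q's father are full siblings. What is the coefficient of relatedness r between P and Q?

0.1875

Independent pedigree routes through distinct common ancestors add.
P and Q are related in two ways: half first cousins through their mothers (r = 1/16) and first cousins through their fathers (r = 1/8).
r = 1/16 + 1/8 = 0.1875.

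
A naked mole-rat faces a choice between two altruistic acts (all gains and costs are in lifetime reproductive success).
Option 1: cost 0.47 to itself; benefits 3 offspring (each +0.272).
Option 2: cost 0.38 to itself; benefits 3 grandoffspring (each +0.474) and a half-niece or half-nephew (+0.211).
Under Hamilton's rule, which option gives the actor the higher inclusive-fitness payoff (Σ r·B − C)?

Option 1: r to an offspring = 0.5.
Option 1: Σ r·B − C = (3·0.5·0.272) − 0.47 = -0.062.
Option 2: r to a grandoffspring = 0.25.
Option 2: r to a half-niece or half-nephew = 0.125.
Option 2: Σ r·B − C = (3·0.25·0.474 + 1·0.125·0.211) − 0.38 = 0.001875.
Option 2 has the higher net inclusive-fitness payoff.

Option 2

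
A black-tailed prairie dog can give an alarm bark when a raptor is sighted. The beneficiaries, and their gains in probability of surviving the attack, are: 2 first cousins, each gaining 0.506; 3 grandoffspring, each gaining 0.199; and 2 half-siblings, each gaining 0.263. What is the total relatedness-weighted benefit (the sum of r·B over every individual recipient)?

0.40725

r to a first cousin = 0.125 (first cousins share one grandparent pair — two paths of length 4: r = 2·(1/2)^4 = 1/8).
r to a grandoffspring = 0.25 (two parent–offspring links: r = (1/2)^2 = 1/4).
r to a half-sibling = 1/4 (half-sibs share one parent — one path of length 2: r = (1/2)^2 = 1/4).
Summing one r·B term per recipient: 2·0.125·0.506 + 3·0.25·0.199 + 2·0.25·0.263 = 0.40725.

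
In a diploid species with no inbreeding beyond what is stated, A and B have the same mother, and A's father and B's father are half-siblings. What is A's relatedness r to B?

With two independent routes of shared ancestry, r is the sum of the two contributions.
A and B are related in two ways: half-sibs through their shared mother (r = 1/4) and half first cousins through their fathers (r = 1/16).
r = 1/4 + 1/16 = 0.3125.

0.3125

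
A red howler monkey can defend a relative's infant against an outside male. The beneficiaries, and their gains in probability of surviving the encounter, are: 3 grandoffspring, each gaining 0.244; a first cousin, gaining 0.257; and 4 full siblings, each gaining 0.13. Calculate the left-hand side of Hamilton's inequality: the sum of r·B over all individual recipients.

r to a grandoffspring = 1/4 (two parent–offspring links: r = (1/2)^2 = 1/4).
r to a first cousin = 0.125 (first cousins share one grandparent pair — two paths of length 4: r = 2·(1/2)^4 = 1/8).
r to a full sibling = 0.5 (full sibs share both parents — two paths of length 2: r = 2·(1/2)^2 = 1/2).
Summing one r·B term per recipient: 3·0.25·0.244 + 1·0.125·0.257 + 4·0.5·0.13 = 0.475125.

0.475125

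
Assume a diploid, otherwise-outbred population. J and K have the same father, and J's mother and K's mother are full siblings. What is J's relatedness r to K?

Independent pedigree routes through distinct common ancestors add.
J and K are related in two ways: half-sibs through their shared father (r = 1/4) and first cousins through their mothers (r = 1/8).
r = 1/4 + 1/8 = 0.375.

0.375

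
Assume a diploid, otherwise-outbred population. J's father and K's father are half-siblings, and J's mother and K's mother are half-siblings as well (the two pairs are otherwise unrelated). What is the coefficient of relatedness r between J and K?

0.125

Independent pedigree routes through distinct common ancestors add.
J and K are related in two ways: half first cousins through their fathers (r = 1/16) and half first cousins through their mothers (r = 1/16).
r = 1/16 + 1/16 = 1/8 = 0.125.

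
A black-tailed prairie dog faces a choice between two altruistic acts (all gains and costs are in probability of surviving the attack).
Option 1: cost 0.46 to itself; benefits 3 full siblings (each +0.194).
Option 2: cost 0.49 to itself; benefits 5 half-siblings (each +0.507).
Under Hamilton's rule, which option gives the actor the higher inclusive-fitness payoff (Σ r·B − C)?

Option 2

Option 1: r to a full sibling = 0.5.
Option 1: Σ r·B − C = (3·0.5·0.194) − 0.46 = -0.169.
Option 2: r to a half-sibling = 0.25.
Option 2: Σ r·B − C = (5·0.25·0.507) − 0.49 = 0.14375.
Option 2 has the higher net inclusive-fitness payoff.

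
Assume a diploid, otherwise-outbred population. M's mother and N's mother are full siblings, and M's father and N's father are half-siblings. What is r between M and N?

Wright's path rule: contributions from independent ancestry routes add.
M and N are related in two ways: first cousins through their mothers (r = 1/8) and half first cousins through their fathers (r = 1/16).
r = 1/8 + 1/16 = 3/16 = 0.1875.

0.1875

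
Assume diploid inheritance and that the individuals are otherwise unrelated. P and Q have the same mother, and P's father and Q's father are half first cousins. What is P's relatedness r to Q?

0.265625

Independent pedigree routes through distinct common ancestors add.
P and Q are related in two ways: half-sibs through their shared mother (r = 1/4) and half second cousins through their fathers (r = 1/64).
r = 1/4 + 1/64 = 17/64 = 0.265625.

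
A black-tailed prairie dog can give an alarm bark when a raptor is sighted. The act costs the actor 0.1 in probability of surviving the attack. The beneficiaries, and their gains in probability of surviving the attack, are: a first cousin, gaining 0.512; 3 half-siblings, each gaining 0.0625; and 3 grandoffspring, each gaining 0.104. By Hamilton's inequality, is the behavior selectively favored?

Yes

Hamilton's rule: the trait is favored when the sum of r·B over every recipient exceeds the actor's cost C.
r to a first cousin = 1/8 (first cousins share one grandparent pair — two paths of length 4: r = 2·(1/2)^4 = 1/8).
r to a half-sibling = 1/4 (half-sibs share one parent — one path of length 2: r = (1/2)^2 = 1/4).
r to a grandoffspring = 1/4 (two parent–offspring links: r = (1/2)^2 = 1/4).
Summing one r·B term per recipient: 1·0.125·0.512 + 3·0.25·0.0625 + 3·0.25·0.104 = 0.188875.
0.188875 > 0.1: the indirect benefit exceeds the cost.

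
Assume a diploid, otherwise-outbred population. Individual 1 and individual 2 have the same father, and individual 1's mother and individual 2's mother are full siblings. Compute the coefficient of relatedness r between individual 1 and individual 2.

0.375

Relatedness sums over independent paths through distinct common ancestors.
Individual 1 and individual 2 are related in two ways: half-sibs through their shared father (r = 1/4) and first cousins through their mothers (r = 1/8).
r = 1/4 + 1/8 = 3/8 = 0.375.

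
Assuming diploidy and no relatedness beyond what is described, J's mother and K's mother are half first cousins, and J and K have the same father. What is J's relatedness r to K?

Wright's path rule: contributions from independent ancestry routes add.
J and K are related in two ways: half second cousins through their mothers (r = 1/64) and half-sibs through their shared father (r = 1/4).
r = 1/64 + 1/4 = 0.265625.

0.265625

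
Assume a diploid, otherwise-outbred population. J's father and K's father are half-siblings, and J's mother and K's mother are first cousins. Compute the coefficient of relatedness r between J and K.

0.09375

With two independent routes of shared ancestry, r is the sum of the two contributions.
J and K are related in two ways: half first cousins through their fathers (r = 1/16) and second cousins through their mothers (r = 1/32).
r = 1/16 + 1/32 = 0.09375.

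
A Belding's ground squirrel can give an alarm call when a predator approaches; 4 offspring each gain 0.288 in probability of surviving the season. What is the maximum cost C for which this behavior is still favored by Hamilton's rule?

0.576

r to an offspring = 1/2 (one parent–offspring link: r = (1/2)^1 = 1/2).
Hamilton's rule: n·r·B > C, so the trait is favored while C < n·r·B = 4·0.5·0.288 = 0.576.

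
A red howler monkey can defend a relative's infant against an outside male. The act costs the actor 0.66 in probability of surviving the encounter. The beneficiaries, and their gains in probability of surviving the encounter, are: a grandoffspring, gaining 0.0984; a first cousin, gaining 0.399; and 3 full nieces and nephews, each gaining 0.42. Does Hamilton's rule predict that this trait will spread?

No

Hamilton's rule: the trait is favored when the sum of r·B over every recipient exceeds the actor's cost C.
r to a grandoffspring = 1/4 (two parent–offspring links: r = (1/2)^2 = 1/4).
r to a first cousin = 0.125 (first cousins share one grandparent pair — two paths of length 4: r = 2·(1/2)^4 = 1/8).
r to a full niece or nephew = 0.25 (full aunt/uncle↔niece/nephew: two paths of length 3 through the shared grandparent pair: r = 2·(1/2)^3 = 1/4).
Summing one r·B term per recipient: 1·0.25·0.0984 + 1·0.125·0.399 + 3·0.25·0.42 = 0.389475.
0.389475 < 0.66: the indirect benefit is less than the cost.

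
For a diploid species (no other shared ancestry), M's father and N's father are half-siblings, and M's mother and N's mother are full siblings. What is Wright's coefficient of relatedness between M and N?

With two independent routes of shared ancestry, r is the sum of the two contributions.
M and N are related in two ways: half first cousins through their fathers (r = 1/16) and first cousins through their mothers (r = 1/8).
r = 1/16 + 1/8 = 3/16 = 0.1875.

0.1875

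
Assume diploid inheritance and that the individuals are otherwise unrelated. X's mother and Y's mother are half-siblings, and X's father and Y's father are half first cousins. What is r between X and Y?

0.078125

Wright's path rule: contributions from independent ancestry routes add.
X and Y are related in two ways: half first cousins through their mothers (r = 1/16) and half second cousins through their fathers (r = 1/64).
r = 1/16 + 1/64 = 0.078125.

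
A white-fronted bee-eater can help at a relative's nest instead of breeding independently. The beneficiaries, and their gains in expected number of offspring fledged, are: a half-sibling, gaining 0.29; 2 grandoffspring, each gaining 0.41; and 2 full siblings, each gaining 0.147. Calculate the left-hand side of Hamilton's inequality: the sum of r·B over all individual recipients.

0.4245

r to a half-sibling = 0.25 (half-sibs share one parent — one path of length 2: r = (1/2)^2 = 1/4).
r to a grandoffspring = 0.25 (two parent–offspring links: r = (1/2)^2 = 1/4).
r to a full sibling = 0.5 (full sibs share both parents — two paths of length 2: r = 2·(1/2)^2 = 1/2).
Summing one r·B term per recipient: 1·0.25·0.29 + 2·0.25·0.41 + 2·0.5·0.147 = 0.4245.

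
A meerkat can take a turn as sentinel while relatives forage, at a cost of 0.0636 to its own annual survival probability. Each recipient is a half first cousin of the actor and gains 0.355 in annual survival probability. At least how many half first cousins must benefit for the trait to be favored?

3

r to a half first cousin = 0.0625 (half first cousins share one grandparent — one path of length 4: r = (1/2)^4 = 1/16).
Hamilton's rule: n·r·B > C  ⇒  n > C/(r·B) = 0.0636/(0.0625·0.355) = 2.866.
The smallest integer exceeding 2.866 is 3.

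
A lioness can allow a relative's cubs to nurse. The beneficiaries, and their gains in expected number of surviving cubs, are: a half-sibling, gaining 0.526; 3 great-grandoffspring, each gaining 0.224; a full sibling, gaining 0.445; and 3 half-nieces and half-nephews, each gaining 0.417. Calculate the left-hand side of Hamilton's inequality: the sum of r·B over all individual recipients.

r to a half-sibling = 1/4 (half-sibs share one parent — one path of length 2: r = (1/2)^2 = 1/4).
r to a great-grandoffspring = 1/8 (three parent–offspring links: r = (1/2)^3 = 1/8).
r to a full sibling = 1/2 (full sibs share both parents — two paths of length 2: r = 2·(1/2)^2 = 1/2).
r to a half-niece or half-nephew = 0.125 (half-aunt/uncle↔niece/nephew: one path of length 3: r = (1/2)^3 = 1/8).
Summing one r·B term per recipient: 1·0.25·0.526 + 3·0.125·0.224 + 1·0.5·0.445 + 3·0.125·0.417 = 0.594375.

0.594375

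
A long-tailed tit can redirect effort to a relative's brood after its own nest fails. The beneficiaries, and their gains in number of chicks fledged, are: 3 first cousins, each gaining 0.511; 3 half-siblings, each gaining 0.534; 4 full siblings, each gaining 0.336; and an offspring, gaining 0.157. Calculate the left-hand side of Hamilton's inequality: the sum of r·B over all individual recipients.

r to a first cousin = 1/8 (first cousins share one grandparent pair — two paths of length 4: r = 2·(1/2)^4 = 1/8).
r to a half-sibling = 1/4 (half-sibs share one parent — one path of length 2: r = (1/2)^2 = 1/4).
r to a full sibling = 1/2 (full sibs share both parents — two paths of length 2: r = 2·(1/2)^2 = 1/2).
r to an offspring = 1/2 (one parent–offspring link: r = (1/2)^1 = 1/2).
Summing one r·B term per recipient: 3·0.125·0.511 + 3·0.25·0.534 + 4·0.5·0.336 + 1·0.5·0.157 = 1.342625.

1.342625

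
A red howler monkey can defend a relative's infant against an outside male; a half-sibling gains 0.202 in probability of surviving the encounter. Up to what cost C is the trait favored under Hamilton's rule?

0.0505

r to a half-sibling = 0.25 (half-sibs share one parent — one path of length 2: r = (1/2)^2 = 1/4).
Hamilton's rule: n·r·B > C, so the trait is favored while C < n·r·B = 1·0.25·0.202 = 0.0505.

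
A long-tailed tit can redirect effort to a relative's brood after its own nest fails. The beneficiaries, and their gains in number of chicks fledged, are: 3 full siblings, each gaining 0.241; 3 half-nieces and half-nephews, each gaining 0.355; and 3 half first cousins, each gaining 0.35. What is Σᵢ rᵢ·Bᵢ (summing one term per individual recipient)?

0.56025

r to a full sibling = 0.5 (full sibs share both parents — two paths of length 2: r = 2·(1/2)^2 = 1/2).
r to a half-niece or half-nephew = 1/8 (half-aunt/uncle↔niece/nephew: one path of length 3: r = (1/2)^3 = 1/8).
r to a half first cousin = 1/16 (half first cousins share one grandparent — one path of length 4: r = (1/2)^4 = 1/16).
Summing one r·B term per recipient: 3·0.5·0.241 + 3·0.125·0.355 + 3·0.0625·0.35 = 0.56025.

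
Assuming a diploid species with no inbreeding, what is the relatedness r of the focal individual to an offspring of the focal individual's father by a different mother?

0.25

Each parent–offspring link contributes a factor of 1/2, and independent paths through distinct common ancestors add.
Half-sibs share one parent — one path of length 2: r = (1/2)^2 = 1/4.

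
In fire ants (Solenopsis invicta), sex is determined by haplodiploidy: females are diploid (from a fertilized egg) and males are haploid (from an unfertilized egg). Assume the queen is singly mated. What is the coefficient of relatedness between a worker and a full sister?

0.75

Haplodiploid full sisters inherit their father's entire haploid genome identically (contributing 1/2) and on average half of their mother's contribution (1/2 · 1/2 = 1/4); r = 1/2 + 1/4 = 3/4.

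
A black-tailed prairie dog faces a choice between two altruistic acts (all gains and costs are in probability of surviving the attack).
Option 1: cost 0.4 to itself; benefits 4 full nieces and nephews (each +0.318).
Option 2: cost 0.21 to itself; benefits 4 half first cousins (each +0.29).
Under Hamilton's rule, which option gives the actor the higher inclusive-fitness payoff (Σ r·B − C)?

Option 1: r to a full niece or nephew = 0.25.
Option 1: Σ r·B − C = (4·0.25·0.318) − 0.4 = -0.082.
Option 2: r to a half first cousin = 0.0625.
Option 2: Σ r·B − C = (4·0.0625·0.29) − 0.21 = -0.1375.
Option 1 has the higher net inclusive-fitness payoff.

Option 1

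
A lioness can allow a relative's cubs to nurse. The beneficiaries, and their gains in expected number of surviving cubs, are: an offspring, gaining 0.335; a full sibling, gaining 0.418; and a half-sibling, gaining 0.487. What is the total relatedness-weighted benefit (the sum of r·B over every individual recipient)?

r to an offspring = 0.5 (one parent–offspring link: r = (1/2)^1 = 1/2).
r to a full sibling = 1/2 (full sibs share both parents — two paths of length 2: r = 2·(1/2)^2 = 1/2).
r to a half-sibling = 0.25 (half-sibs share one parent — one path of length 2: r = (1/2)^2 = 1/4).
Summing one r·B term per recipient: 1·0.5·0.335 + 1·0.5·0.418 + 1·0.25·0.487 = 0.49825.

0.49825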